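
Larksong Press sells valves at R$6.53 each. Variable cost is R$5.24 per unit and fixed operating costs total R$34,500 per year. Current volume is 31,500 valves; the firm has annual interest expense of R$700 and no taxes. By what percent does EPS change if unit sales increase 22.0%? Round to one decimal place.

+164.5%

At 31,500 units, contribution = 31,500 × R$1.29 = R$40,635.00.
Subtracting fixed costs: EBIT = R$40,635.00 − R$34,500 = R$6,135.00.
After interest of R$700.00, pre-tax earnings = R$5,435.00.
DCL = total CM / (EBIT − I) = R$40,635.00 / R$5,435.00 = 7.4765.
EPS therefore changes by 7.4765 × (+22.0%) = +164.5%.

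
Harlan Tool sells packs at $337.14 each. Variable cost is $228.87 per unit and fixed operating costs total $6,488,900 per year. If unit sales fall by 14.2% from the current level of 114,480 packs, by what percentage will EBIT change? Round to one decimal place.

-29.8%

At 114,480 units, contribution = 114,480 × $108.27 = $12,394,749.60.
EBIT = $12,394,749.60 − $6,488,900 = $5,905,849.60.
DOL = contribution ÷ EBIT = $12,394,749.60 ÷ $5,905,849.60 = 2.0987.
%ΔEBIT = DOL × %ΔSales = 2.0987 × -14.2% = -29.8%.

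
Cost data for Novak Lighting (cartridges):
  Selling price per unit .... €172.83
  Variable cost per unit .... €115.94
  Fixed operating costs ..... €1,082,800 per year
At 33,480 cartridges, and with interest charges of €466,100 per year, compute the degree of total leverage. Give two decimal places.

Contribution at this volume is 33,480 × €56.89 = €1,904,677.20.
Subtracting fixed costs: EBIT = €1,904,677.20 − €1,082,800 = €821,877.20. Interest = €466,100.00.
DOL = €1,904,677.20 ÷ €821,877.20 = 2.3175; DFL = €821,877.20 ÷ €355,777.20 = 2.3101.
Combined leverage = 2.3175 × 2.3101 = 5.3537.

5.35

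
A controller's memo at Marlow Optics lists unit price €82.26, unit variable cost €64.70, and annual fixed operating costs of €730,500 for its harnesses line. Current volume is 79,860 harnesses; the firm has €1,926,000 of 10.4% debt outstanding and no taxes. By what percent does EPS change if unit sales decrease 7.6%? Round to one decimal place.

At 79,860 units, contribution = 79,860 × €17.56 = €1,402,341.60.
EBIT = €1,402,341.60 − €730,500 = €671,841.60.
Interest = €200,304.00, so EBIT − I = €471,537.60.
Degree of combined leverage = contribution ÷ (EBIT − I) = €1,402,341.60 ÷ €471,537.60 = 2.9740.
EPS therefore changes by 2.9740 × (-7.6%) = -22.6%.

-22.6%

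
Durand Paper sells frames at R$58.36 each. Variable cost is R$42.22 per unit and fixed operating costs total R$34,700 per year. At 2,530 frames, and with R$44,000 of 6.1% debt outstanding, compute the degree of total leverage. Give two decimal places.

At 2,530 units, contribution = 2,530 × R$16.14 = R$40,834.20.
EBIT = R$40,834.20 − R$34,700 = R$6,134.20. Interest = R$2,684.00.
DOL = R$40,834.20 ÷ R$6,134.20 = 6.6568; DFL = R$6,134.20 ÷ R$3,450.20 = 1.7779.
DCL = DOL × DFL = 6.6568 × 1.7779 = 11.8351.

11.84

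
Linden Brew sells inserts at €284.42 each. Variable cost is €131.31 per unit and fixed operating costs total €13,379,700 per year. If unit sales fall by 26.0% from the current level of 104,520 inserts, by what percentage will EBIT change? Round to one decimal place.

At 104,520 units, contribution = 104,520 × €153.11 = €16,003,057.20.
Subtracting fixed costs: EBIT = €16,003,057.20 − €13,379,700 = €2,623,357.20.
So DOL = total CM / EBIT = €16,003,057.20 / €2,623,357.20 = 6.1002.
%ΔEBIT = DOL × %ΔSales = 6.1002 × -26.0% = -158.6%.

-158.6%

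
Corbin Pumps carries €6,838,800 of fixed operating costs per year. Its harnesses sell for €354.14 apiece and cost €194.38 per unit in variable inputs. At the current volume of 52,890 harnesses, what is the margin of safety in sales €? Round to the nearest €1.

€3,570,896

Unit CM = price − variable cost = €354.14 − €194.38 = €159.76. Break-even units = €6,838,800 ÷ €159.76 = 42,806.71; break-even revenue = 42,806.71 × €354.14 = €15,159,568.30.
Current sales = 52,890 × €354.14 = €18,730,464.60.
Margin of safety = €18,730,464.60 − €15,159,568.30 = €3,570,896.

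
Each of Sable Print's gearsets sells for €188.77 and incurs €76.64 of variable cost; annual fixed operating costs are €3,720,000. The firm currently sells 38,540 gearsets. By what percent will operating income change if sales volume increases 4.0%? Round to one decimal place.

Total contribution margin = 38,540 × €112.13 = €4,321,490.20.
EBIT = €4,321,490.20 − €3,720,000 = €601,490.20.
So DOL = total CM / EBIT = €4,321,490.20 / €601,490.20 = 7.1846.
Operating income changes by 7.1846 × +4.0% = +28.7%.

+28.7%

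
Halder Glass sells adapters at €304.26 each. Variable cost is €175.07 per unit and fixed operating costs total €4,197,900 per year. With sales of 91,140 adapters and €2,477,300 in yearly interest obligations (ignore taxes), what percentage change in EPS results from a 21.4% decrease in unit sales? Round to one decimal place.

-49.4%

At 91,140 units, contribution = 91,140 × €129.19 = €11,774,376.60.
Operating income = contribution − fixed costs = €11,774,376.60 − €4,197,900 = €7,576,476.60.
Interest = €2,477,300.00, so EBIT − I = €5,099,176.60.
Degree of combined leverage = contribution ÷ (EBIT − I) = €11,774,376.60 ÷ €5,099,176.60 = 2.3091.
%ΔEPS = DCL × %ΔSales = 2.3091 × -21.4% = -49.4%.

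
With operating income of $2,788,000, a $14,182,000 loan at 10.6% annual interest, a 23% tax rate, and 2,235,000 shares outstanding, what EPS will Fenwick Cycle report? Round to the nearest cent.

$0.44

Pre-tax income = $2,788,000 − $1,503,292.00 = $1,284,708.00.
After tax at 23%: net income = $1,284,708.00 × 0.77 = $989,225.16.
Per share: $989,225.16 / 2,235,000 shares = $0.44.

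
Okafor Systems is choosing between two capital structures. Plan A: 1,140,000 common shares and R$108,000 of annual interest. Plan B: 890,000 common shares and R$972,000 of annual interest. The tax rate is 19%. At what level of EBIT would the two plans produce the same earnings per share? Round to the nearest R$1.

R$4,047,840

At indifference, (EBIT − 108,000)(1 − t)/1,140,000 = (EBIT − 972,000)(1 − t)/890,000.
The (1 − t) factor cancels: (EBIT − 108,000) × 890,000 = (EBIT − 972,000) × 1,140,000.
Solving, EBIT = (972,000·1,140,000 − 108,000·890,000) / (1,140,000 − 890,000) = 1,011,960,000,000 / 250,000 = 4,047,840.00.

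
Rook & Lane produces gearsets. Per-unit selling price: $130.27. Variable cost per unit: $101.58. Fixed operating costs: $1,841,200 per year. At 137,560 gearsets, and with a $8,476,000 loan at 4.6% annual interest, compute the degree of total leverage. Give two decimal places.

2.30

Contribution at this volume is 137,560 × $28.69 = $3,946,596.40.
Subtracting fixed costs: EBIT = $3,946,596.40 − $1,841,200 = $2,105,396.40. Interest = $389,896.00, so EBIT − I = $1,715,500.40.
Degree of total leverage = total CM / (EBIT − interest) = $3,946,596.40 / $1,715,500.40 = 2.3006.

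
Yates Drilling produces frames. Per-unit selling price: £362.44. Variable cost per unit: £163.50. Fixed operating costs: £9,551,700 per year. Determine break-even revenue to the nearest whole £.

CM per unit = £362.44 − £163.50 = £198.94; CM ratio = £198.94 / £362.44 = 0.5489.
Break-even sales = FC ÷ CM ratio = £9,551,700 × £362.44 / £198.94 = £17,401,820.

£17,401,820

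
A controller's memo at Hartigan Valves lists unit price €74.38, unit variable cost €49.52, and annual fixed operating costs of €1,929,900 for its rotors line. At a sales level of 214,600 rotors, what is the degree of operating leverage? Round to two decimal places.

Contribution at this volume is 214,600 × €24.86 = €5,334,956.00.
Operating income = contribution − fixed costs = €5,334,956.00 − €1,929,900 = €3,405,056.00.
So DOL = total CM / EBIT = €5,334,956.00 / €3,405,056.00 = 1.5668.

1.57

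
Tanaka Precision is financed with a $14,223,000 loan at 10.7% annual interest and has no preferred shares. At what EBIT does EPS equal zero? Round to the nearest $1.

$1,521,861

Annual interest = 10.7% × $14,223,000 = $1,521,861.00.
With no preferred dividends, EPS = 0 when EBIT exactly covers interest, so the financial break-even EBIT is $1,521,861.00.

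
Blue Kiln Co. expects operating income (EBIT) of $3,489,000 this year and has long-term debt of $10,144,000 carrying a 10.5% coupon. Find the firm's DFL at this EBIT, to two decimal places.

Annual interest charges come to $1,065,120.00.
Degree of financial leverage = EBIT / (EBIT − interest) = $3,489,000 / $2,423,880.00 = 1.4394.

1.44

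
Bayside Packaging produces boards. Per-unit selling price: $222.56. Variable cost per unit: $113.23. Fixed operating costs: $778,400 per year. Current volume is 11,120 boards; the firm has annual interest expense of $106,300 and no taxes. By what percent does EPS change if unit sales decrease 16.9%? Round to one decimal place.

-62.1%

At 11,120 units, contribution = 11,120 × $109.33 = $1,215,749.60.
Subtracting fixed costs: EBIT = $1,215,749.60 − $778,400 = $437,349.60.
Interest = $106,300.00, so EBIT − I = $331,049.60.
DCL = total CM / (EBIT − I) = $1,215,749.60 / $331,049.60 = 3.6724.
EPS therefore changes by 3.6724 × (-16.9%) = -62.1%.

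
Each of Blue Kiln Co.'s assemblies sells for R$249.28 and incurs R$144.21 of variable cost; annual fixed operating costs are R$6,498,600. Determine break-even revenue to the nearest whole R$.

R$15,418,017

CM per unit = R$249.28 − R$144.21 = R$105.07; CM ratio = R$105.07 / R$249.28 = 0.4215.
Break-even revenue = fixed costs × price ÷ CM = R$6,498,600 × R$249.28 ÷ R$105.07 = R$15,418,017.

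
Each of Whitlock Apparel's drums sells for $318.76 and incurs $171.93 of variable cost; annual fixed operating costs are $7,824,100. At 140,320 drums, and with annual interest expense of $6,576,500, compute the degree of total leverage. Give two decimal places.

Contribution at this volume is 140,320 × $146.83 = $20,603,185.60.
Subtracting fixed costs: EBIT = $20,603,185.60 − $7,824,100 = $12,779,085.60. Interest = $6,576,500.00, so EBIT − I = $6,202,585.60.
Degree of total leverage = total CM / (EBIT − interest) = $20,603,185.60 / $6,202,585.60 = 3.3217.

3.32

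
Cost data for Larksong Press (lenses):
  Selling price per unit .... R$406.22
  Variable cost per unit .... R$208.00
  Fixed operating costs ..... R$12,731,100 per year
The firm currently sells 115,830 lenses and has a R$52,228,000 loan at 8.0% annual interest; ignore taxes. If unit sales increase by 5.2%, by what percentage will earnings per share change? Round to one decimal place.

+19.7%

Total contribution margin = 115,830 × R$198.22 = R$22,959,822.60.
Subtracting fixed costs: EBIT = R$22,959,822.60 − R$12,731,100 = R$10,228,722.60.
After interest of R$4,178,240.00, pre-tax earnings = R$6,050,482.60.
DCL = total CM / (EBIT − I) = R$22,959,822.60 / R$6,050,482.60 = 3.7947.
EPS therefore changes by 3.7947 × (+5.2%) = +19.7%.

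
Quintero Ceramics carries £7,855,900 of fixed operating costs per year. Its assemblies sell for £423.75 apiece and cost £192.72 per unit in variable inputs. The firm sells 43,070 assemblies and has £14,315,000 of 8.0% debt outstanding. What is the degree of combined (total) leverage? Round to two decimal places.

Total contribution margin = 43,070 × £231.03 = £9,950,462.10.
Subtracting fixed costs: EBIT = £9,950,462.10 − £7,855,900 = £2,094,562.10. Interest = £1,145,200.00, so EBIT − I = £949,362.10.
Degree of total leverage = total CM / (EBIT − interest) = £9,950,462.10 / £949,362.10 = 10.4812.

10.48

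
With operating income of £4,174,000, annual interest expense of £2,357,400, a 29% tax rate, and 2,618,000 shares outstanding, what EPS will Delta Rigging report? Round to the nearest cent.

Interest = £2,357,400.00, so EBT = £4,174,000 − £2,357,400.00 = £1,816,600.00.
After tax at 29%: net income = £1,816,600.00 × 0.71 = £1,289,786.00.
Per share: £1,289,786.00 / 2,618,000 shares = £0.49.

£0.49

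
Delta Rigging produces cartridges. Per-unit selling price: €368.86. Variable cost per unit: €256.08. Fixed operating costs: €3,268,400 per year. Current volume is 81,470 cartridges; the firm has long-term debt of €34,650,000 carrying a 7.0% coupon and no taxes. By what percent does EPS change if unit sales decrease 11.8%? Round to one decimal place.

-31.0%

At 81,470 units, contribution = 81,470 × €112.78 = €9,188,186.60.
EBIT = €9,188,186.60 − €3,268,400 = €5,919,786.60.
Interest = €2,425,500.00, so EBIT − I = €3,494,286.60.
DCL = total CM / (EBIT − I) = €9,188,186.60 / €3,494,286.60 = 2.6295.
%ΔEPS = DCL × %ΔSales = 2.6295 × -11.8% = -31.0%.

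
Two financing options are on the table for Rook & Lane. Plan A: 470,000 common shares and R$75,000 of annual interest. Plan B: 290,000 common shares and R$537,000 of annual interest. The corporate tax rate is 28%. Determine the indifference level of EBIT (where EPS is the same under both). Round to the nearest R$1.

R$1,281,333

Set EPS_A = EPS_B: (EBIT − R$75,000)(1 − 0.28) ÷ 470,000 = (EBIT − R$537,000)(1 − 0.28) ÷ 290,000.
The (1 − t) factor cancels: (EBIT − 75,000) × 290,000 = (EBIT − 537,000) × 470,000.
Solving, EBIT = (537,000·470,000 − 75,000·290,000) / (470,000 − 290,000) = 230,640,000,000 / 180,000 = 1,281,333.33.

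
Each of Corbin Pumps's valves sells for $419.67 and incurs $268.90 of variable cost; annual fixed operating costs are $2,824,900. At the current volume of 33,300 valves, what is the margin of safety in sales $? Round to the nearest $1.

Contribution margin per unit = $419.67 − $268.90 = $150.77. Break-even units = $2,824,900 ÷ $150.77 = 18,736.49; break-even revenue = 18,736.49 × $419.67 = $7,863,141.10.
Current sales = 33,300 × $419.67 = $13,975,011.00.
Margin of safety = $13,975,011.00 − $7,863,141.10 = $6,111,870.

$6,111,870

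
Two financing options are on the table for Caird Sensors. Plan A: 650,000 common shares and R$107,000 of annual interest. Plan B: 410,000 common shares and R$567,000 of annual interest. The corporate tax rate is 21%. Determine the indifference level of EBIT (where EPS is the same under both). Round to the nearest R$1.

At indifference, (EBIT − 107,000)(1 − t)/650,000 = (EBIT − 567,000)(1 − t)/410,000.
Cancelling (1 − t) and cross-multiplying: 410,000·(EBIT − 107,000) = 650,000·(EBIT − 567,000).
Solving, EBIT = (567,000·650,000 − 107,000·410,000) / (650,000 − 410,000) = 324,680,000,000 / 240,000 = 1,352,833.33.

R$1,352,833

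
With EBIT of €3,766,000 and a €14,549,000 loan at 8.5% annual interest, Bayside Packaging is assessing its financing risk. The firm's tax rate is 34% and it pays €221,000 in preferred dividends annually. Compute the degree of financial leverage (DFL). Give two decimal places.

1.72

Interest = €1,236,665.00.
Pre-tax preferred-dividend burden = €221,000 ÷ (1 − 0.34) = €334,848.48.
DFL = EBIT ÷ [EBIT − I − D_p/(1−t)] = €3,766,000 ÷ [€3,766,000 − €1,236,665.00 − €334,848.48] = €3,766,000 ÷ €2,194,486.52 = 1.7161.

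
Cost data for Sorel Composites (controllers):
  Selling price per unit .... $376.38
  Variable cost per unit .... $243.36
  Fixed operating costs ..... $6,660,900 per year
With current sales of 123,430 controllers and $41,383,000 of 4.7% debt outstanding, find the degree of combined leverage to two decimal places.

2.10

Contribution at this volume is 123,430 × $133.02 = $16,418,658.60.
Subtracting fixed costs: EBIT = $16,418,658.60 − $6,660,900 = $9,757,758.60. Interest = $1,945,001.00, so EBIT − I = $7,812,757.60.
Degree of total leverage = total CM / (EBIT − interest) = $16,418,658.60 / $7,812,757.60 = 2.1015.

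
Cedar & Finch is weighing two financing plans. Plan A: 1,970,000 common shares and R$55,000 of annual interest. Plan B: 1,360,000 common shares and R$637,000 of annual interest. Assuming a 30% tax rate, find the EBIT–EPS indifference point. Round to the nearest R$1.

Set EPS_A = EPS_B: (EBIT − R$55,000)(1 − 0.30) ÷ 1,970,000 = (EBIT − R$637,000)(1 − 0.30) ÷ 1,360,000.
The (1 − t) factor cancels: (EBIT − 55,000) × 1,360,000 = (EBIT − 637,000) × 1,970,000.
EBIT × (1,970,000 − 1,360,000) = 637,000 × 1,970,000 − 55,000 × 1,360,000 = 1,180,090,000,000, so EBIT = 1,180,090,000,000 ÷ 610,000 = 1,934,573.77.

R$1,934,574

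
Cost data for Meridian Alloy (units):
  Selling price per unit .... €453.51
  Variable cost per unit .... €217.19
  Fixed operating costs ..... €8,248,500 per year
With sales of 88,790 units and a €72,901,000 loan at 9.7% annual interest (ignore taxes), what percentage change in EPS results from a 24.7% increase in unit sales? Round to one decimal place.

+91.5%

Contribution at this volume is 88,790 × €236.32 = €20,982,852.80.
EBIT = €20,982,852.80 − €8,248,500 = €12,734,352.80.
After interest of €7,071,397.00, pre-tax earnings = €5,662,955.80.
DCL = total CM / (EBIT − I) = €20,982,852.80 / €5,662,955.80 = 3.7053.
%ΔEPS = DCL × %ΔSales = 3.7053 × +24.7% = +91.5%.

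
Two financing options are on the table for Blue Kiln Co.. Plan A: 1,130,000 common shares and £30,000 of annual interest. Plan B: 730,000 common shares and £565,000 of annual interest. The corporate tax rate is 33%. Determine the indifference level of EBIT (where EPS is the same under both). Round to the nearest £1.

At indifference, (EBIT − 30,000)(1 − t)/1,130,000 = (EBIT − 565,000)(1 − t)/730,000.
Cancelling (1 − t) and cross-multiplying: 730,000·(EBIT − 30,000) = 1,130,000·(EBIT − 565,000).
EBIT × (1,130,000 − 730,000) = 565,000 × 1,130,000 − 30,000 × 730,000 = 616,550,000,000, so EBIT = 616,550,000,000 ÷ 400,000 = 1,541,375.00.

£1,541,375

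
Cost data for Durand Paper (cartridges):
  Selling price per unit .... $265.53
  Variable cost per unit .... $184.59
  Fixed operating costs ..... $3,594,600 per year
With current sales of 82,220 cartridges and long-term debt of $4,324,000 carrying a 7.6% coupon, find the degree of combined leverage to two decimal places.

At 82,220 units, contribution = 82,220 × $80.94 = $6,654,886.80.
EBIT = $6,654,886.80 − $3,594,600 = $3,060,286.80. Interest = $328,624.00.
DOL = $6,654,886.80 ÷ $3,060,286.80 = 2.1746; DFL = $3,060,286.80 ÷ $2,731,662.80 = 1.1203.
Combined leverage = 2.1746 × 1.1203 = 2.4362.

2.44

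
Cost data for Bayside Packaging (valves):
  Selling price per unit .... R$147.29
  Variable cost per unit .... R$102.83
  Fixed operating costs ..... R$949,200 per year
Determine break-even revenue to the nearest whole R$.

Contribution margin per unit = R$147.29 − R$102.83 = R$44.46, a CM ratio of R$44.46 ÷ R$147.29 = 0.3019.
Break-even sales = FC ÷ CM ratio = R$949,200 × R$147.29 / R$44.46 = R$3,144,572.

R$3,144,572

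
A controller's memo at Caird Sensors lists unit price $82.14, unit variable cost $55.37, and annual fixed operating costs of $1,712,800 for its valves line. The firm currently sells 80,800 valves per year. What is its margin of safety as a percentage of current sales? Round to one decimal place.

Unit CM = price − variable cost = $82.14 − $55.37 = $26.77. Break-even units = $1,712,800 ÷ $26.77 = 63,982.07; break-even revenue = 63,982.07 × $82.14 = $5,255,487.19.
Current sales = 80,800 × $82.14 = $6,636,912.00.
Margin of safety = ($6,636,912.00 − $5,255,487.19) ÷ $6,636,912.00 = 20.8%.

20.8%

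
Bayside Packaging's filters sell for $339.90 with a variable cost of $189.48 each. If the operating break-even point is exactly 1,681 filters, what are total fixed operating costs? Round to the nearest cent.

$252,856.02

Unit CM = price − variable cost = $339.90 − $189.48 = $150.42.
Fixed costs = break-even units × CM = 1,681 × $150.42 = $252,856.02.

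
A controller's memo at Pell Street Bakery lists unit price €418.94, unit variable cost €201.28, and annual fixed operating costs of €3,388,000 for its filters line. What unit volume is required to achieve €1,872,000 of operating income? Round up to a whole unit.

24,167 filters

Unit CM = price − variable cost = €418.94 − €201.28 = €217.66.
Required volume = (fixed costs + target profit) ÷ CM = (€3,388,000 + €1,872,000) ÷ €217.66 = 24,166.13, so 24,167 filters.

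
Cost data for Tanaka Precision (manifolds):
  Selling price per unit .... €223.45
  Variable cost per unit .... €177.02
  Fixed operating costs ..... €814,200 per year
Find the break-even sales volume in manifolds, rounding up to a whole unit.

Contribution margin per unit = €223.45 − €177.02 = €46.43.
Break-even Q = €814,200 / €46.43 = 17,536.08 → 17,537 manifolds.

17,537 manifolds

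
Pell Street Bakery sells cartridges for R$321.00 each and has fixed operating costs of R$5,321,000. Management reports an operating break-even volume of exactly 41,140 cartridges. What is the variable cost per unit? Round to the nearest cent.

Contribution per unit must be FC / Q = R$5,321,000 / 41,140 = R$129.3388.
Variable cost per unit = R$321.00 − R$129.3388 = R$191.66.

R$191.66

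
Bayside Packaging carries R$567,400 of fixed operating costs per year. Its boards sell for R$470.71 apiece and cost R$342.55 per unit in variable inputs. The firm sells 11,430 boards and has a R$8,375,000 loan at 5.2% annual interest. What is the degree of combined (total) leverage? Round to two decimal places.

3.17

Total contribution margin = 11,430 × R$128.16 = R$1,464,868.80.
Subtracting fixed costs: EBIT = R$1,464,868.80 − R$567,400 = R$897,468.80. Interest = R$435,500.00.
DOL = R$1,464,868.80 ÷ R$897,468.80 = 1.6322; DFL = R$897,468.80 ÷ R$461,968.80 = 1.9427.
Combined leverage = 1.6322 × 1.9427 = 3.1709.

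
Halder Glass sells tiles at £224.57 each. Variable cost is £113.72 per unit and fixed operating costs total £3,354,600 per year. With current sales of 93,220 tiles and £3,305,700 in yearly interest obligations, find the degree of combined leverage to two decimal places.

2.81

At 93,220 units, contribution = 93,220 × £110.85 = £10,333,437.00.
EBIT = £10,333,437.00 − £3,354,600 = £6,978,837.00. Interest = £3,305,700.00, so EBIT − I = £3,673,137.00.
DCL = contribution ÷ (EBIT − I) = £10,333,437.00 ÷ £3,673,137.00 = 2.8132.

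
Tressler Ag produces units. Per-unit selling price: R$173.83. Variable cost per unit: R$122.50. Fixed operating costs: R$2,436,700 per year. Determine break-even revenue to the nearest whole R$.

R$8,251,930

Contribution margin per unit = R$173.83 − R$122.50 = R$51.33, a CM ratio of R$51.33 ÷ R$173.83 = 0.2953.
Break-even revenue = fixed costs × price ÷ CM = R$2,436,700 × R$173.83 ÷ R$51.33 = R$8,251,930.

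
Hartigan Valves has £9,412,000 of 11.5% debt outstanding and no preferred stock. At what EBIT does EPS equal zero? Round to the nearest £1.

£1,082,380

Annual interest = 11.5% × £9,412,000 = £1,082,380.00.
Without preferred stock the financial break-even is simply EBIT = interest = £1,082,380.00.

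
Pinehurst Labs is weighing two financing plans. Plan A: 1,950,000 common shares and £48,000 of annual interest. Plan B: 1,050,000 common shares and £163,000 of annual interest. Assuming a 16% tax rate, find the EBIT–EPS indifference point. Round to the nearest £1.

£297,167

At indifference, (EBIT − 48,000)(1 − t)/1,950,000 = (EBIT − 163,000)(1 − t)/1,050,000.
Cancelling (1 − t) and cross-multiplying: 1,050,000·(EBIT − 48,000) = 1,950,000·(EBIT − 163,000).
EBIT × (1,950,000 − 1,050,000) = 163,000 × 1,950,000 − 48,000 × 1,050,000 = 267,450,000,000, so EBIT = 267,450,000,000 ÷ 900,000 = 297,166.67.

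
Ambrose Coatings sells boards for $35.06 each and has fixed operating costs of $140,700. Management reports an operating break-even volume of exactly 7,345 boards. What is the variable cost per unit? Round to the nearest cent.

$15.90

At break-even, FC = Q × (P − VC), so P − VC = $140,700 ÷ 7,345 = $19.1559.
Hence VC = price − CM = $35.06 − $19.1559 = $15.90.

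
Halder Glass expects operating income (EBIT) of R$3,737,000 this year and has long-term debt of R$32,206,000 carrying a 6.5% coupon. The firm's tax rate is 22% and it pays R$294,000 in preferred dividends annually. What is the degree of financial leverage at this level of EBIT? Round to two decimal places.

2.95

Annual interest charges come to R$2,093,390.00.
Preferred dividends grossed up pre-tax: R$294,000 / (1 − 0.22) = R$376,923.08.
DFL = EBIT ÷ [EBIT − I − D_p/(1−t)] = R$3,737,000 ÷ [R$3,737,000 − R$2,093,390.00 − R$376,923.08] = R$3,737,000 ÷ R$1,266,686.92 = 2.9502.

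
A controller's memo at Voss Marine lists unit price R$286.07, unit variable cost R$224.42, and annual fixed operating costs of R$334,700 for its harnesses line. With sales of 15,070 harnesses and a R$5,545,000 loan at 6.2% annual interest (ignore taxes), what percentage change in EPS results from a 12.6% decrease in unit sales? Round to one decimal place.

-46.7%

At 15,070 units, contribution = 15,070 × R$61.65 = R$929,065.50.
Subtracting fixed costs: EBIT = R$929,065.50 − R$334,700 = R$594,365.50.
After interest of R$343,790.00, pre-tax earnings = R$250,575.50.
Degree of combined leverage = contribution ÷ (EBIT − I) = R$929,065.50 ÷ R$250,575.50 = 3.7077.
%ΔEPS = DCL × %ΔSales = 3.7077 × -12.6% = -46.7%.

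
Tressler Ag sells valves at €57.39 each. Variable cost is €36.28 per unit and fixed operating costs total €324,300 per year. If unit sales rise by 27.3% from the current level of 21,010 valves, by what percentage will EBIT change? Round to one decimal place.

Contribution at this volume is 21,010 × €21.11 = €443,521.10.
EBIT = €443,521.10 − €324,300 = €119,221.10.
Degree of operating leverage = €443,521.10 / €119,221.10 = 3.7202.
Operating income changes by 3.7202 × +27.3% = +101.6%.

+101.6%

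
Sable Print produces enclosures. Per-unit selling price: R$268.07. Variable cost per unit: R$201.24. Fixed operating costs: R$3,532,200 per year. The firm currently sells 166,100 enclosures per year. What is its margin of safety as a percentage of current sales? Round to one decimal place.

68.2%

Unit CM = price − variable cost = R$268.07 − R$201.24 = R$66.83. Break-even units = R$3,532,200 ÷ R$66.83 = 52,853.51; break-even revenue = 52,853.51 × R$268.07 = R$14,168,440.13.
Current sales = 166,100 × R$268.07 = R$44,526,427.00.
Margin of safety = (R$44,526,427.00 − R$14,168,440.13) ÷ R$44,526,427.00 = 68.2%.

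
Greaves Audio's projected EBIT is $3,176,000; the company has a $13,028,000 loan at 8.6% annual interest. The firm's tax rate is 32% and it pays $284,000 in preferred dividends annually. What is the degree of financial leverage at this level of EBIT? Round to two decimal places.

1.94

Annual interest charges come to $1,120,408.00.
Preferred dividends grossed up pre-tax: $284,000 / (1 − 0.32) = $417,647.06.
DFL = EBIT ÷ [EBIT − I − D_p/(1−t)] = $3,176,000 ÷ [$3,176,000 − $1,120,408.00 − $417,647.06] = $3,176,000 ÷ $1,637,944.94 = 1.9390.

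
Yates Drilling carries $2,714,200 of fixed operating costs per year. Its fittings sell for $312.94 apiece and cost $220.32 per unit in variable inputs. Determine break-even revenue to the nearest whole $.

Contribution margin per unit = $312.94 − $220.32 = $92.62, a CM ratio of $92.62 ÷ $312.94 = 0.2960.
Break-even sales = FC ÷ CM ratio = $2,714,200 × $312.94 / $92.62 = $9,170,608.

$9,170,608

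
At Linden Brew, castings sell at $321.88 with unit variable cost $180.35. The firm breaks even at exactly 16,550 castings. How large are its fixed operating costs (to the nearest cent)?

$2,342,321.50

Unit CM = price − variable cost = $321.88 − $180.35 = $141.53.
Fixed costs = break-even units × CM = 16,550 × $141.53 = $2,342,321.50.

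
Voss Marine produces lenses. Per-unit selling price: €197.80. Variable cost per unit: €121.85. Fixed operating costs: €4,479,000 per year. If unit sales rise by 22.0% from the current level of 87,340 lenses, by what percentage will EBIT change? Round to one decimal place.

+67.7%

Total contribution margin = 87,340 × €75.95 = €6,633,473.00.
Subtracting fixed costs: EBIT = €6,633,473.00 − €4,479,000 = €2,154,473.00.
Degree of operating leverage = €6,633,473.00 / €2,154,473.00 = 3.0789.
Operating income changes by 3.0789 × +22.0% = +67.7%.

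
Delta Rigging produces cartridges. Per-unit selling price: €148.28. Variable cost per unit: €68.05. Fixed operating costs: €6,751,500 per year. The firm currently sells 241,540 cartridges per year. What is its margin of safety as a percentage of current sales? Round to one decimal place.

Contribution margin per unit = €148.28 − €68.05 = €80.23. Break-even units = €6,751,500 ÷ €80.23 = 84,151.81; break-even revenue = 84,151.81 × €148.28 = €12,478,030.91.
Current sales = 241,540 × €148.28 = €35,815,551.20.
Margin of safety = (€35,815,551.20 − €12,478,030.91) ÷ €35,815,551.20 = 65.2%.

65.2%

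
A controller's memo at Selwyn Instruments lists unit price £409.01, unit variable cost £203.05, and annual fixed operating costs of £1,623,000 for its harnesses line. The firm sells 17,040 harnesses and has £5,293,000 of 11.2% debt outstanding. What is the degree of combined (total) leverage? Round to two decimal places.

Contribution at this volume is 17,040 × £205.96 = £3,509,558.40.
Subtracting fixed costs: EBIT = £3,509,558.40 − £1,623,000 = £1,886,558.40. Interest = £592,816.00.
DOL = £3,509,558.40 ÷ £1,886,558.40 = 1.8603; DFL = £1,886,558.40 ÷ £1,293,742.40 = 1.4582.
Combined leverage = 1.8603 × 1.4582 = 2.7127.

2.71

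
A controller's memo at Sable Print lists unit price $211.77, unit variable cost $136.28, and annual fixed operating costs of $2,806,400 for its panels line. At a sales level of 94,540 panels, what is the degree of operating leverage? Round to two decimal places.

1.65

Total contribution margin = 94,540 × $75.49 = $7,136,824.60.
Operating income = contribution − fixed costs = $7,136,824.60 − $2,806,400 = $4,330,424.60.
Degree of operating leverage = $7,136,824.60 / $4,330,424.60 = 1.6481.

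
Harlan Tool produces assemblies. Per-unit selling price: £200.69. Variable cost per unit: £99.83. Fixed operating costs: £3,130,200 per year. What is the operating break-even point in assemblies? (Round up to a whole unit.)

31,036 assemblies

Contribution margin per unit = £200.69 − £99.83 = £100.86.
Break-even volume = fixed costs ÷ CM per unit = £3,130,200 ÷ £100.86 = 31,035.10, so 31,036 assemblies.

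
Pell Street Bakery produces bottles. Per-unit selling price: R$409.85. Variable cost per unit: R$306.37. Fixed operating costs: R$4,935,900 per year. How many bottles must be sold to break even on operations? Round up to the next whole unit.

47,700 bottles

Contribution margin per unit = R$409.85 − R$306.37 = R$103.48.
Units to break even: R$4,935,900 ÷ R$103.48 = 47,699.07, rounded up to 47,700.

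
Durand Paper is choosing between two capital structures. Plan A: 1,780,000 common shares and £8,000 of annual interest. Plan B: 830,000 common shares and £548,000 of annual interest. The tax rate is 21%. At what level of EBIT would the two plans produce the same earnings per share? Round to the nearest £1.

Set EPS_A = EPS_B: (EBIT − £8,000)(1 − 0.21) ÷ 1,780,000 = (EBIT − £548,000)(1 − 0.21) ÷ 830,000.
The (1 − t) factor cancels: (EBIT − 8,000) × 830,000 = (EBIT − 548,000) × 1,780,000.
Solving, EBIT = (548,000·1,780,000 − 8,000·830,000) / (1,780,000 − 830,000) = 968,800,000,000 / 950,000 = 1,019,789.47.

£1,019,789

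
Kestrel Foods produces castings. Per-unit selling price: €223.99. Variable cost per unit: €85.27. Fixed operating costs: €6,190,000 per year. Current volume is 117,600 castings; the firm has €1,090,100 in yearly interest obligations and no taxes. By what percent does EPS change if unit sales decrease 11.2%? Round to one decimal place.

Contribution at this volume is 117,600 × €138.72 = €16,313,472.00.
Subtracting fixed costs: EBIT = €16,313,472.00 − €6,190,000 = €10,123,472.00.
Interest = €1,090,100.00, so EBIT − I = €9,033,372.00.
Degree of combined leverage = contribution ÷ (EBIT − I) = €16,313,472.00 ÷ €9,033,372.00 = 1.8059.
EPS therefore changes by 1.8059 × (-11.2%) = -20.2%.

-20.2%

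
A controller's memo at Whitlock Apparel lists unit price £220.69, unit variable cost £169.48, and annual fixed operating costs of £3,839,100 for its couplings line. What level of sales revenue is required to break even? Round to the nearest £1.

£16,544,639

CM per unit = £220.69 − £169.48 = £51.21; CM ratio = £51.21 / £220.69 = 0.2320.
Break-even sales = FC ÷ CM ratio = £3,839,100 × £220.69 / £51.21 = £16,544,639.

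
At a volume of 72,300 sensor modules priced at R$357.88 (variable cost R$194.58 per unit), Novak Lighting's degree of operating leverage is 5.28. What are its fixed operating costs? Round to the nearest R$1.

At 72,300 units, contribution = 72,300 × R$163.30 = R$11,806,590.00.
Since DOL = CM ÷ EBIT, EBIT = R$11,806,590.00 ÷ 5.28 = R$2,236,096.59.
Fixed costs = CM − EBIT = R$11,806,590.00 − R$2,236,096.59 = R$9,570,493.

R$9,570,493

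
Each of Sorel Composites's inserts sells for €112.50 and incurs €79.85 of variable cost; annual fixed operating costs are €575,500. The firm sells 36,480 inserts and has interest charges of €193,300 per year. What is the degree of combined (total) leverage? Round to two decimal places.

2.82

Total contribution margin = 36,480 × €32.65 = €1,191,072.00.
Operating income = contribution − fixed costs = €1,191,072.00 − €575,500 = €615,572.00. Interest = €193,300.00.
DOL = €1,191,072.00 ÷ €615,572.00 = 1.9349; DFL = €615,572.00 ÷ €422,272.00 = 1.4578.
DCL = DOL × DFL = 1.9349 × 1.4578 = 2.8207.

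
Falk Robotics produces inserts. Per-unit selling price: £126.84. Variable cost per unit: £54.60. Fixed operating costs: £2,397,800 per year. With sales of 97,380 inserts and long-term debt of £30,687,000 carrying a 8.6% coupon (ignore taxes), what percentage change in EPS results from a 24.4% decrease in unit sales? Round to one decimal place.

-85.9%

At 97,380 units, contribution = 97,380 × £72.24 = £7,034,731.20.
Operating income = contribution − fixed costs = £7,034,731.20 − £2,397,800 = £4,636,931.20.
Interest = £2,639,082.00, so EBIT − I = £1,997,849.20.
Degree of combined leverage = contribution ÷ (EBIT − I) = £7,034,731.20 ÷ £1,997,849.20 = 3.5212.
EPS therefore changes by 3.5212 × (-24.4%) = -85.9%.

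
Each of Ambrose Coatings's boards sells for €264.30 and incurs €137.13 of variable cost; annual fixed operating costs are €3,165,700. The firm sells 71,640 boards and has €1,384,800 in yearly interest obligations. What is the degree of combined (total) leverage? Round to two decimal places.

Total contribution margin = 71,640 × €127.17 = €9,110,458.80.
Subtracting fixed costs: EBIT = €9,110,458.80 − €3,165,700 = €5,944,758.80. Interest = €1,384,800.00.
DOL = €9,110,458.80 ÷ €5,944,758.80 = 1.5325; DFL = €5,944,758.80 ÷ €4,559,958.80 = 1.3037.
Combined leverage = 1.5325 × 1.3037 = 1.9979.

2.00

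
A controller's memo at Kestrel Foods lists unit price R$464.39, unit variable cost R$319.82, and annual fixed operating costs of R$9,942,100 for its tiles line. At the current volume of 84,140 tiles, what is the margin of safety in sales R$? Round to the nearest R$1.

Contribution margin per unit = R$464.39 − R$319.82 = R$144.57. Break-even units = R$9,942,100 ÷ R$144.57 = 68,770.15; break-even revenue = 68,770.15 × R$464.39 = R$31,936,168.08.
Actual sales revenue = 84,140 × R$464.39 = R$39,073,774.60.
Margin of safety = R$39,073,774.60 − R$31,936,168.08 = R$7,137,607.

R$7,137,607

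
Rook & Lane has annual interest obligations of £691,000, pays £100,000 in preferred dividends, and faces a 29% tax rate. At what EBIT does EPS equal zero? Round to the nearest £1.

£831,845

Grossing the preferred dividend up to pre-tax terms: £100,000 / (1 − 0.29) = £140,845.07.
Financial break-even EBIT = interest + D_p ÷ (1 − t) = £691,000 + £140,845.07 = £831,845.07.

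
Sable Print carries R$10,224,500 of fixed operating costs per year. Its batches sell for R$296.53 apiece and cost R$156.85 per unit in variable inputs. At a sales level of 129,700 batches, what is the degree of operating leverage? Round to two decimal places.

2.30

At 129,700 units, contribution = 129,700 × R$139.68 = R$18,116,496.00.
Subtracting fixed costs: EBIT = R$18,116,496.00 − R$10,224,500 = R$7,891,996.00.
So DOL = total CM / EBIT = R$18,116,496.00 / R$7,891,996.00 = 2.2956.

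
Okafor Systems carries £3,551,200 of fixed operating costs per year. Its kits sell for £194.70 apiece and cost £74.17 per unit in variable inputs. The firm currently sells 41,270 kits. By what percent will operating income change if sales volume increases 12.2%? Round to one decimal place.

At 41,270 units, contribution = 41,270 × £120.53 = £4,974,273.10.
Operating income = contribution − fixed costs = £4,974,273.10 − £3,551,200 = £1,423,073.10.
DOL = contribution ÷ EBIT = £4,974,273.10 ÷ £1,423,073.10 = 3.4954.
%ΔEBIT = DOL × %ΔSales = 3.4954 × +12.2% = +42.6%.

+42.6%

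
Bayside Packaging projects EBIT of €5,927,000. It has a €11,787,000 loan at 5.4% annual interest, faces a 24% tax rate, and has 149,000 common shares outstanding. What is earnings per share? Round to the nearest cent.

Interest = €636,498.00, so EBT = €5,927,000 − €636,498.00 = €5,290,502.00.
After tax at 24%: net income = €5,290,502.00 × 0.76 = €4,020,781.52.
EPS = €4,020,781.52 ÷ 149,000 = €26.99.

€26.99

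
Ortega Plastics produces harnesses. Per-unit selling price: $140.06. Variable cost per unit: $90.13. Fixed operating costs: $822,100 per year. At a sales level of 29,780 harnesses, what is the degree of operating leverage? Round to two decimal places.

Total contribution margin = 29,780 × $49.93 = $1,486,915.40.
EBIT = $1,486,915.40 − $822,100 = $664,815.40.
Degree of operating leverage = $1,486,915.40 / $664,815.40 = 2.2366.

2.24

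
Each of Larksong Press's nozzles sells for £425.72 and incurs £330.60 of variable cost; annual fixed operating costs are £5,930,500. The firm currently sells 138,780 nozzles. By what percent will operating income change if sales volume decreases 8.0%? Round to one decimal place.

-14.5%

Total contribution margin = 138,780 × £95.12 = £13,200,753.60.
Operating income = contribution − fixed costs = £13,200,753.60 − £5,930,500 = £7,270,253.60.
So DOL = total CM / EBIT = £13,200,753.60 / £7,270,253.60 = 1.8157.
So EBIT moves 1.8157 × (-8.0%) = -14.5%.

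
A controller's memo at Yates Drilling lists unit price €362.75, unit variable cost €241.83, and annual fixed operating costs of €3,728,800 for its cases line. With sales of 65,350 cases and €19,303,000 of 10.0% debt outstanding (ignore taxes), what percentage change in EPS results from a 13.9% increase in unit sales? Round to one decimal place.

+49.0%

Total contribution margin = 65,350 × €120.92 = €7,902,122.00.
Subtracting fixed costs: EBIT = €7,902,122.00 − €3,728,800 = €4,173,322.00.
Interest = €1,930,300.00, so EBIT − I = €2,243,022.00.
DCL = total CM / (EBIT − I) = €7,902,122.00 / €2,243,022.00 = 3.5230.
%ΔEPS = DCL × %ΔSales = 3.5230 × +13.9% = +49.0%.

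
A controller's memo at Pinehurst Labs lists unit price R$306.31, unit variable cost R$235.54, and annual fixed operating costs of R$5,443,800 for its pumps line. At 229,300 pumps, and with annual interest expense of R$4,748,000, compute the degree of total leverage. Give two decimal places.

2.69

At 229,300 units, contribution = 229,300 × R$70.77 = R$16,227,561.00.
Operating income = contribution − fixed costs = R$16,227,561.00 − R$5,443,800 = R$10,783,761.00. Interest = R$4,748,000.00, so EBIT − I = R$6,035,761.00.
Degree of total leverage = total CM / (EBIT − interest) = R$16,227,561.00 / R$6,035,761.00 = 2.6886.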